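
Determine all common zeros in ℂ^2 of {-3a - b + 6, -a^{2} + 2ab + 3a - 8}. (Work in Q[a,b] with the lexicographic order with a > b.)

Compute a lex Gröbner basis by Buchberger's algorithm.
f_1 = -3a - b + 6, LT = a.
f_2 = -a^{2} + 2ab + 3a - 8, LT = a^{2}.

S(f_1,f_2): lcm = a^{2}. S = \tfrac{7}{3}ab + a - 8.
  leading term ab: subtract (-\tfrac{7}{9}b)·f_1 from \tfrac{7}{3}ab + a - 8 → a - \tfrac{7}{9}b^{2} + \tfrac{14}{3}b - 8
  leading term a: subtract (-\tfrac{1}{3})·f_1 from a - \tfrac{7}{9}b^{2} + \tfrac{14}{3}b - 8 → -\tfrac{7}{9}b^{2} + \tfrac{13}{3}b - 6
  leading term b^{2}: no divisor's leading term divides it; move -\tfrac{7}{9}b^{2} to the remainder.
  leading term b: no divisor's leading term divides it; move \tfrac{13}{3}b to the remainder.
  leading term 1: no divisor's leading term divides it; move -6 to the remainder.
  remainder -\tfrac{7}{9}b^{2} + \tfrac{13}{3}b - 6 ≠ 0; add h_3 = -\tfrac{7}{9}b^{2} + \tfrac{13}{3}b - 6 to the basis.

The other S-polynomials (S(f_1,h_3), S(f_2,h_3)) all reduce to 0 modulo the current basis, so we have a Gröbner basis.
Inter-reduce: drop elements whose leading term is divisible by another's, tail-reduce, and make monic.
Reduced Gröbner basis: {a + \tfrac{1}{3}b - 2, b^{2} - \tfrac{39}{7}b + \tfrac{54}{7}}.

Since the basis is lex-ordered, b^{2} - \tfrac{39}{7}b + \tfrac{54}{7} is univariate in b. Its roots are {18/7, 3}. Back-substituting each root into the other basis elements fixes the other coordinates.
  b = 18/7: the earlier basis element becomes a - \tfrac{8}{7} = 0, giving a = 8/7 — point (8/7, 18/7).
  b = 3: the earlier basis element becomes a - 1 = 0, giving a = 1 — point (1, 3).
Check: every point annihilates each of the original generators.

{(8/7, 18/7), (1, 3)}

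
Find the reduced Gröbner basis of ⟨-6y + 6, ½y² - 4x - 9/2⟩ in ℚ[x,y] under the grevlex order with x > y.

f_1 = -6y + 6, LT = y.
f_2 = ½y² - 4x - 9/2, LT = y².

S(f_1,f_2): lcm = y². S = 8x - y + 9.
  reduce S modulo (f_1, f_2):
  remainder 8x + 8 ≠ 0; add g_3 = 8x + 8 to the basis.

The other S-polynomials (S(f_1,g_3), S(f_2,g_3)) all reduce to 0 modulo the current basis, so we have a Gröbner basis.
Inter-reduce: drop elements whose leading term is divisible by another's, tail-reduce, and make monic.

G = {x + 1, y - 1}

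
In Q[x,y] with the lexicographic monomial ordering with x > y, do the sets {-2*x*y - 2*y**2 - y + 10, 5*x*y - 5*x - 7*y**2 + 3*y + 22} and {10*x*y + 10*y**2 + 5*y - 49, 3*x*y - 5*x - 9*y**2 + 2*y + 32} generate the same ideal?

For a fixed monomial order, each ideal has a unique reduced Gröbner basis; comparing bases decides equality.
Buchberger on the first generating set:
f_1 = -2*x*y - 2*y**2 - y + 10, LT = x*y.
f_2 = 5*x*y - 5*x - 7*y**2 + 3*y + 22, LT = x*y.

S(f_1,f_2): lcm = x*y. S = x + 12/5*y**2 - 1/10*y - 47/5.
  leading term x: no divisor's leading term divides it; move x to the remainder.
  leading term y**2: no divisor's leading term divides it; move 12/5*y**2 to the remainder.
  leading term y: no divisor's leading term divides it; move -1/10*y to the remainder.
  leading term 1: no divisor's leading term divides it; move -47/5 to the remainder.
  remainder x + 12/5*y**2 - 1/10*y - 47/5 ≠ 0; add g_3 = x + 12/5*y**2 - 1/10*y - 47/5 to the basis.

S(f_1,g_3): lcm = x*y. S = -12/5*y**3 + 11/10*y**2 + 99/10*y - 5.
  leading term y**3: no divisor's leading term divides it; move -12/5*y**3 to the remainder.
  leading term y**2: no divisor's leading term divides it; move 11/10*y**2 to the remainder.
  leading term y: no divisor's leading term divides it; move 99/10*y to the remainder.
  leading term 1: no divisor's leading term divides it; move -5 to the remainder.
  remainder -12/5*y**3 + 11/10*y**2 + 99/10*y - 5 ≠ 0; add g_4 = -12/5*y**3 + 11/10*y**2 + 99/10*y - 5 to the basis.

S(f_2,g_3): lcm = x*y. S = -x - 12/5*y**3 - 13/10*y**2 + 10*y + 22/5.
  leading term x: subtract (-1)·g_3 from -x - 12/5*y**3 - 13/10*y**2 + 10*y + 22/5 → -12/5*y**3 + 11/10*y**2 + 99/10*y - 5
  leading term y**3: subtract (1)·g_4 from -12/5*y**3 + 11/10*y**2 + 99/10*y - 5 → 0
  remainder 0.

S(f_1,g_4): lcm = x*y**3. S = 11/24*x*y**2 + 33/8*x*y - 25/12*x + y**4 + 1/2*y**3 - 5*y**2.
  leading term x*y**2: subtract (-11/48*y)·f_1 from 11/24*x*y**2 + 33/8*x*y - 25/12*x + y**4 + 1/2*y**3 - 5*y**2 → 33/8*x*y - 25/12*x + y**4 + 1/24*y**3 - 251/48*y**2 + 55/24*y
  leading term x*y: subtract (-33/16)·f_1 from 33/8*x*y - 25/12*x + y**4 + 1/24*y**3 - 251/48*y**2 + 55/24*y → -25/12*x + y**4 + 1/24*y**3 - 449/48*y**2 + 11/48*y + 165/8
  leading term x: subtract (-25/12)·g_3 from -25/12*x + y**4 + 1/24*y**3 - 449/48*y**2 + 11/48*y + 165/8 → y**4 + 1/24*y**3 - 209/48*y**2 + 1/48*y + 25/24
  leading term y**4: subtract (-5/12*y)·g_4 from y**4 + 1/24*y**3 - 209/48*y**2 + 1/48*y + 25/24 → 1/2*y**3 - 11/48*y**2 - 33/16*y + 25/24
  leading term y**3: subtract (-5/24)·g_4 from 1/2*y**3 - 11/48*y**2 - 33/16*y + 25/24 → 0
  remainder 0.

S(f_2,g_4): lcm = x*y**3. S = -13/24*x*y**2 + 33/8*x*y - 25/12*x - 7/5*y**4 + 3/5*y**3 + 22/5*y**2.
  leading term x*y**2: subtract (13/48*y)·f_1 from -13/24*x*y**2 + 33/8*x*y - 25/12*x - 7/5*y**4 + 3/5*y**3 + 22/5*y**2 → 33/8*x*y - 25/12*x - 7/5*y**4 + 137/120*y**3 + 1121/240*y**2 - 65/24*y
  leading term x*y: subtract (-33/16)·f_1 from 33/8*x*y - 25/12*x - 7/5*y**4 + 137/120*y**3 + 1121/240*y**2 - 65/24*y → -25/12*x - 7/5*y**4 + 137/120*y**3 + 131/240*y**2 - 229/48*y + 165/8
  leading term x: subtract (-25/12)·g_3 from -25/12*x - 7/5*y**4 + 137/120*y**3 + 131/240*y**2 - 229/48*y + 165/8 → -7/5*y**4 + 137/120*y**3 + 1331/240*y**2 - 239/48*y + 25/24
  leading term y**4: subtract (7/12*y)·g_4 from -7/5*y**4 + 137/120*y**3 + 1331/240*y**2 - 239/48*y + 25/24 → 1/2*y**3 - 11/48*y**2 - 33/16*y + 25/24
  leading term y**3: subtract (-5/24)·g_4 from 1/2*y**3 - 11/48*y**2 - 33/16*y + 25/24 → 0
  remainder 0.

S(g_3,g_4): leading monomials are coprime, so the S-polynomial reduces to 0 (Buchberger's first criterion).
Every S-polynomial of the final basis reduces to 0, so we have a Gröbner basis.
Inter-reduce: drop elements whose leading term is divisible by another's, tail-reduce, and make monic.
Reduced Gröbner basis: {x + 12/5*y**2 - 1/10*y - 47/5, y**3 - 11/24*y**2 - 33/8*y + 25/12}.

Buchberger on the second generating set:
h_1 = 10*x*y + 10*y**2 + 5*y - 49, LT = x*y.
h_2 = 3*x*y - 5*x - 9*y**2 + 2*y + 32, LT = x*y.

S(h_1,h_2): lcm = x*y. S = 5/3*x + 4*y**2 - 1/6*y - 467/30.
  leading term x: no divisor's leading term divides it; move 5/3*x to the remainder.
  leading term y**2: no divisor's leading term divides it; move 4*y**2 to the remainder.
  leading term y: no divisor's leading term divides it; move -1/6*y to the remainder.
  leading term 1: no divisor's leading term divides it; move -467/30 to the remainder.
  remainder 5/3*x + 4*y**2 - 1/6*y - 467/30 ≠ 0; add k_3 = 5/3*x + 4*y**2 - 1/6*y - 467/30 to the basis.

S(h_1,k_3): lcm = x*y. S = -12/5*y**3 + 11/10*y**2 + 246/25*y - 49/10.
  leading term y**3: no divisor's leading term divides it; move -12/5*y**3 to the remainder.
  leading term y**2: no divisor's leading term divides it; move 11/10*y**2 to the remainder.
  leading term y: no divisor's leading term divides it; move 246/25*y to the remainder.
  leading term 1: no divisor's leading term divides it; move -49/10 to the remainder.
  remainder -12/5*y**3 + 11/10*y**2 + 246/25*y - 49/10 ≠ 0; add k_4 = -12/5*y**3 + 11/10*y**2 + 246/25*y - 49/10 to the basis.

S(h_2,k_3): lcm = x*y. S = -5/3*x - 12/5*y**3 - 29/10*y**2 + 1501/150*y + 32/3.
  leading term x: subtract (-1)·k_3 from -5/3*x - 12/5*y**3 - 29/10*y**2 + 1501/150*y + 32/3 → -12/5*y**3 + 11/10*y**2 + 246/25*y - 49/10
  leading term y**3: subtract (1)·k_4 from -12/5*y**3 + 11/10*y**2 + 246/25*y - 49/10 → 0
  remainder 0.

S(h_1,k_4): lcm = x*y**3. S = 11/24*x*y**2 + 41/10*x*y - 49/24*x + y**4 + 1/2*y**3 - 49/10*y**2.
  leading term x*y**2: subtract (11/240*y)·h_1 from 11/24*x*y**2 + 41/10*x*y - 49/24*x + y**4 + 1/2*y**3 - 49/10*y**2 → 41/10*x*y - 49/24*x + y**4 + 1/24*y**3 - 1231/240*y**2 + 539/240*y
  leading term x*y: subtract (41/100)·h_1 from 41/10*x*y - 49/24*x + y**4 + 1/24*y**3 - 1231/240*y**2 + 539/240*y → -49/24*x + y**4 + 1/24*y**3 - 443/48*y**2 + 47/240*y + 2009/100
  leading term x: subtract (-49/40)·k_3 from -49/24*x + y**4 + 1/24*y**3 - 443/48*y**2 + 47/240*y + 2009/100 → y**4 + 1/24*y**3 - 1039/240*y**2 - 1/120*y + 49/48
  leading term y**4: subtract (-5/12*y)·k_4 from y**4 + 1/24*y**3 - 1039/240*y**2 - 1/120*y + 49/48 → 1/2*y**3 - 11/48*y**2 - 41/20*y + 49/48
  leading term y**3: subtract (-5/24)·k_4 from 1/2*y**3 - 11/48*y**2 - 41/20*y + 49/48 → 0
  remainder 0.

S(h_2,k_4): lcm = x*y**3. S = -29/24*x*y**2 + 41/10*x*y - 49/24*x - 3*y**4 + 2/3*y**3 + 32/3*y**2.
  leading term x*y**2: subtract (-29/240*y)·h_1 from -29/24*x*y**2 + 41/10*x*y - 49/24*x - 3*y**4 + 2/3*y**3 + 32/3*y**2 → 41/10*x*y - 49/24*x - 3*y**4 + 15/8*y**3 + 541/48*y**2 - 1421/240*y
  leading term x*y: subtract (41/100)·h_1 from 41/10*x*y - 49/24*x - 3*y**4 + 15/8*y**3 + 541/48*y**2 - 1421/240*y → -49/24*x - 3*y**4 + 15/8*y**3 + 1721/240*y**2 - 1913/240*y + 2009/100
  leading term x: subtract (-49/40)·k_3 from -49/24*x - 3*y**4 + 15/8*y**3 + 1721/240*y**2 - 1913/240*y + 2009/100 → -3*y**4 + 15/8*y**3 + 2897/240*y**2 - 327/40*y + 49/48
  leading term y**4: subtract (5/4*y)·k_4 from -3*y**4 + 15/8*y**3 + 2897/240*y**2 - 327/40*y + 49/48 → 1/2*y**3 - 11/48*y**2 - 41/20*y + 49/48
  leading term y**3: subtract (-5/24)·k_4 from 1/2*y**3 - 11/48*y**2 - 41/20*y + 49/48 → 0
  remainder 0.

S(k_3,k_4): leading monomials are coprime, so the S-polynomial reduces to 0 (Buchberger's first criterion).
Every S-polynomial of the final basis reduces to 0, so we have a Gröbner basis.
Inter-reduce: drop elements whose leading term is divisible by another's, tail-reduce, and make monic.
Reduced Gröbner basis: {x + 12/5*y**2 - 1/10*y - 467/50, y**3 - 11/24*y**2 - 41/10*y + 49/24}.

The bases are distinct; the ideals are different.
The choice of monomial ordering does not affect the verdict — as long as both bases are computed under the same ordering, their equality decides ideal equality.

No, the ideals differ.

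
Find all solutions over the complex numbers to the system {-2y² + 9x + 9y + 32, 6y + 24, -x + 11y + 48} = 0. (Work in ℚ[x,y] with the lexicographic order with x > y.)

Compute a lex Gröbner basis by Buchberger's algorithm.
f_1 = 9x - 2y² + 9y + 32, LT = x.
f_2 = 6y + 24, LT = y.
f_3 = -x + 11y + 48, LT = x.

The S-polynomials (S(f_1,f_2), S(f_1,f_3), S(f_2,f_3)) all reduce to 0 modulo the current basis, so we have a Gröbner basis.
Inter-reduce: drop elements whose leading term is divisible by another's, tail-reduce, and make monic.
Reduced Gröbner basis: {x - 4, y + 4}.

Since the basis is lex-ordered, y + 4 is univariate in y. Its roots are {-4}. Back-substituting each root into the other basis elements fixes the other coordinates.
  y = -4: the earlier basis element becomes x - 4 = 0, giving x = 4 — point (4, -4).

{(4, -4)}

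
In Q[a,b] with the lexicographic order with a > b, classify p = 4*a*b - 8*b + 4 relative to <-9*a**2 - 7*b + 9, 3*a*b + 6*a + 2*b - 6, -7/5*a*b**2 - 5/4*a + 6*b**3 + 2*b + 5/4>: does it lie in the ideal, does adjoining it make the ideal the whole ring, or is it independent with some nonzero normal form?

Adjoining 4*a*b - 8*b + 4 makes the ideal the whole ring: the system is inconsistent.

First compute the reduced Gröbner basis of I by Buchberger's algorithm.
f_1 = -9*a**2 - 7*b + 9, LT = a**2.
f_2 = 3*a*b + 6*a + 2*b - 6, LT = a*b.
f_3 = -7/5*a*b**2 - 5/4*a + 6*b**3 + 2*b + 5/4, LT = a*b**2.

S(f_1,f_2): lcm = a**2*b. S = -2*a**2 - 2/3*a*b + 2*a + 7/9*b**2 - b.
  reduce S modulo (f_1, f_2, f_3):
  remainder 10/3*a + 7/9*b**2 + b - 10/3 ≠ 0; add h_4 = 10/3*a + 7/9*b**2 + b - 10/3 to the basis.

S(f_1,f_3): lcm = a**2*b**2. S = -25/28*a**2 + 30/7*a*b**3 + 10/7*a*b + 25/28*a + 7/9*b**3 - b**2.
  reduce S modulo (f_1, f_2, f_3, h_4):
  remainder -131/63*b**3 + 3653/168*b**2 - 9049/504*b ≠ 0; add h_5 = -131/63*b**3 + 3653/168*b**2 - 9049/504*b to the basis.

S(f_2,f_3): lcm = a*b**2. S = 2*a*b - 25/28*a + 30/7*b**3 + 2/3*b**2 - 4/7*b + 25/28.
  reduce S modulo (f_1, f_2, f_3, h_4, h_5):
  remainder 5130539/110040*b**2 - 4120127/110040*b ≠ 0; add h_6 = 5130539/110040*b**2 - 4120127/110040*b to the basis.

S(f_2,h_4): lcm = a*b. S = 2*a - 7/30*b**3 - 3/10*b**2 + 5/3*b - 2.
  reduce S modulo (f_1, f_2, f_3, h_4, h_5, h_6):
  remainder 311689481/615664680*b ≠ 0; add h_7 = 311689481/615664680*b to the basis.

The other S-polynomials (S(f_1,h_4), S(f_3,h_4), S(f_1,h_5), S(f_2,h_5), S(f_3,h_5), S(h_4,h_5), S(f_1,h_6), S(f_2,h_6), S(f_3,h_6), S(h_4,h_6), S(h_5,h_6), S(f_1,h_7), S(f_2,h_7), S(f_3,h_7), S(h_4,h_7), S(h_5,h_7), S(h_6,h_7)) all reduce to 0 modulo the current basis, so we have a Gröbner basis.
Inter-reduce: drop elements whose leading term is divisible by another's, tail-reduce, and make monic.
Reduced Gröbner basis: {a - 1, b}.
Label its elements g_1 = a - 1, g_2 = b.

Reduce p = 4*a*b - 8*b + 4 modulo G:
  leading term a*b: subtract (4*b)·g_1 from 4*a*b - 8*b + 4 → -4*b + 4
  leading term b: subtract (-4)·g_2 from -4*b + 4 → 4
  leading term 1: no divisor's leading term divides it; move 4 to the remainder.
  normal form = 4.
The normal form is nonzero, so p ∉ I. Since p minus its normal form lies in I, I + (p) = I + (r) where r = 4; decide whether this ideal is the whole ring.
Here r = 4 is a nonzero constant, hence a unit: 1 ∈ I + (p), the Gröbner basis of I + (p) is {1}, and the enlarged system has no common solution — adjoining p is inconsistent.

Ideal membership is decidable via reduction modulo a Gröbner basis.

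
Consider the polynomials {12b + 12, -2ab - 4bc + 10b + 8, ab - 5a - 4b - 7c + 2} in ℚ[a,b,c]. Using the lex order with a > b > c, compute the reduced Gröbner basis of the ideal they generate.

G = {a - 1, b + 1, c}

f_1 = 12b + 12, LT = b.
f_2 = -2ab - 4bc + 10b + 8, LT = ab.
f_3 = ab - 5a - 4b - 7c + 2, LT = ab.

S(f_1,f_2): lcm = ab. S = a - 2bc + 5b + 4.
  reduce S modulo (f_1, f_2, f_3):
  remainder a + 2c - 1 ≠ 0; add g_4 = a + 2c - 1 to the basis.

S(f_1,f_3): lcm = ab. S = 6a + 4b + 7c - 2.
  reduce S modulo (f_1, f_2, f_3, g_4):
  remainder -5c ≠ 0; add g_5 = -5c to the basis.

The other S-polynomials (S(f_2,f_3), S(f_1,g_4), S(f_2,g_4), S(f_3,g_4), S(f_1,g_5), S(f_2,g_5), S(f_3,g_5), S(g_4,g_5)) all reduce to 0 modulo the current basis, so we have a Gröbner basis.
Inter-reduce: drop elements whose leading term is divisible by another's, tail-reduce, and make monic.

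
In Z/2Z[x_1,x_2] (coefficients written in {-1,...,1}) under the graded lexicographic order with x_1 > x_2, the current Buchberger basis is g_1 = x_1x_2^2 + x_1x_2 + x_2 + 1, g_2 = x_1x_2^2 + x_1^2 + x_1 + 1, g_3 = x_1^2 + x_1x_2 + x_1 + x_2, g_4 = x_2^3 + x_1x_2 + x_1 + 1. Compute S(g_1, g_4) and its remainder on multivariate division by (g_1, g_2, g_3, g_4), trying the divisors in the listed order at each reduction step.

lcm(LM(g_1), LM(g_4)) = x_1x_2^3.
S = (lcm/LT(g_1))·g_1 − (lcm/LT(g_4))·g_4 = x_1^2x_2 + x_1x_2^2 + x_1^2 + x_2^2 + x_1 + x_2.
Reduce S modulo (g_1, g_2, g_3, g_4) in that order:
  leading term x_1^2x_2: subtract (x_2)·g_3 from x_1^2x_2 + x_1x_2^2 + x_1^2 + x_2^2 + x_1 + x_2 → x_1^2 + x_1x_2 + x_1 + x_2
  leading term x_1^2: subtract (1)·g_3 from x_1^2 + x_1x_2 + x_1 + x_2 → 0
The remainder is 0, so this S-polynomial contributes no new basis element.

S(g_1, g_4) = x_1^2x_2 + x_1x_2^2 + x_1^2 + x_2^2 + x_1 + x_2; remainder on division = 0.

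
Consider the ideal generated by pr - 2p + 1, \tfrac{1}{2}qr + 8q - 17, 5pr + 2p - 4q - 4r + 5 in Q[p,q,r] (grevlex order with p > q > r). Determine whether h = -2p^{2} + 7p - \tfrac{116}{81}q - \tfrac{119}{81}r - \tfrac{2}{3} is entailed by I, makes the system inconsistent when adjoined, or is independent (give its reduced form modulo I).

-2p^{2} + 7p - \tfrac{116}{81}q - \tfrac{119}{81}r - \tfrac{2}{3} lies in I (it reduces to 0).

First compute the reduced Gröbner basis of I by Buchberger's algorithm.
f_1 = pr - 2p + 1, LT = pr.
f_2 = \tfrac{1}{2}qr + 8q - 17, LT = qr.
f_3 = 5pr + 2p - 4q - 4r + 5, LT = pr.

S(f_1,f_2): lcm = pqr. S = -18pq + 34p + q.
  reduce S modulo (f_1, f_2, f_3):
  remainder -18pq + 34p + q ≠ 0; add k_4 = -18pq + 34p + q to the basis.

S(f_1,f_3): lcm = pr. S = -\tfrac{12}{5}p + \tfrac{4}{5}q + \tfrac{4}{5}r.
  reduce S modulo (f_1, f_2, f_3, k_4):
  remainder -\tfrac{12}{5}p + \tfrac{4}{5}q + \tfrac{4}{5}r ≠ 0; add k_5 = -\tfrac{12}{5}p + \tfrac{4}{5}q + \tfrac{4}{5}r to the basis.

S(f_2,f_3): lcm = pqr. S = \tfrac{78}{5}pq + \tfrac{4}{5}q^{2} + \tfrac{4}{5}qr - 34p - q.
  reduce S modulo (f_1, f_2, f_3, k_4, k_5):
  remainder \tfrac{4}{5}q^{2} - \tfrac{130}{9}q - \tfrac{68}{45}r + \tfrac{136}{5} ≠ 0; add k_6 = \tfrac{4}{5}q^{2} - \tfrac{130}{9}q - \tfrac{68}{45}r + \tfrac{136}{5} to the basis.

S(f_1,k_5): lcm = pr. S = \tfrac{1}{3}qr + \tfrac{1}{3}r^{2} - 2p + 1.
  reduce S modulo (f_1, f_2, f_3, k_4, k_5, k_6):
  remainder \tfrac{1}{3}r^{2} - 6q - \tfrac{2}{3}r + \tfrac{37}{3} ≠ 0; add k_7 = \tfrac{1}{3}r^{2} - 6q - \tfrac{2}{3}r + \tfrac{37}{3} to the basis.

The other S-polynomials (S(f_1,k_4), S(f_2,k_4), S(f_3,k_4), S(f_2,k_5), S(f_3,k_5), S(k_4,k_5), S(f_1,k_6), S(f_2,k_6), S(f_3,k_6), S(k_4,k_6), S(k_5,k_6), S(f_1,k_7), S(f_2,k_7), S(f_3,k_7), S(k_4,k_7), S(k_5,k_7), S(k_6,k_7)) all reduce to 0 modulo the current basis, so we have a Gröbner basis.
Inter-reduce: drop elements whose leading term is divisible by another's, tail-reduce, and make monic.
Reduced Gröbner basis: {q^{2} - \tfrac{325}{18}q - \tfrac{17}{9}r + 34, qr + 16q - 34, r^{2} - 18q - 2r + 37, p - \tfrac{1}{3}q - \tfrac{1}{3}r}.
Label its elements g_1 = q^{2} - \tfrac{325}{18}q - \tfrac{17}{9}r + 34, g_2 = qr + 16q - 34, g_3 = r^{2} - 18q - 2r + 37, g_4 = p - \tfrac{1}{3}q - \tfrac{1}{3}r.

Reduce h = -2p^{2} + 7p - \tfrac{116}{81}q - \tfrac{119}{81}r - \tfrac{2}{3} modulo G:
  leading term p^{2}: subtract (-2p)·g_4 from -2p^{2} + 7p - \tfrac{116}{81}q - \tfrac{119}{81}r - \tfrac{2}{3} → -\tfrac{2}{3}pq - \tfrac{2}{3}pr + 7p - \tfrac{116}{81}q - \tfrac{119}{81}r - \tfrac{2}{3}
  leading term pq: subtract (-\tfrac{2}{3}q)·g_4 from -\tfrac{2}{3}pq - \tfrac{2}{3}pr + 7p - \tfrac{116}{81}q - \tfrac{119}{81}r - \tfrac{2}{3} → -\tfrac{2}{9}q^{2} - \tfrac{2}{3}pr - \tfrac{2}{9}qr + 7p - \tfrac{116}{81}q - \tfrac{119}{81}r - \tfrac{2}{3}
  leading term q^{2}: subtract (-\tfrac{2}{9})·g_1 from -\tfrac{2}{9}q^{2} - \tfrac{2}{3}pr - \tfrac{2}{9}qr + 7p - \tfrac{116}{81}q - \tfrac{119}{81}r - \tfrac{2}{3} → -\tfrac{2}{3}pr - \tfrac{2}{9}qr + 7p - \tfrac{49}{9}q - \tfrac{17}{9}r + \tfrac{62}{9}
  leading term pr: subtract (-\tfrac{2}{3}r)·g_4 from -\tfrac{2}{3}pr - \tfrac{2}{9}qr + 7p - \tfrac{49}{9}q - \tfrac{17}{9}r + \tfrac{62}{9} → -\tfrac{4}{9}qr - \tfrac{2}{9}r^{2} + 7p - \tfrac{49}{9}q - \tfrac{17}{9}r + \tfrac{62}{9}
  leading term qr: subtract (-\tfrac{4}{9})·g_2 from -\tfrac{4}{9}qr - \tfrac{2}{9}r^{2} + 7p - \tfrac{49}{9}q - \tfrac{17}{9}r + \tfrac{62}{9} → -\tfrac{2}{9}r^{2} + 7p + \tfrac{5}{3}q - \tfrac{17}{9}r - \tfrac{74}{9}
  leading term r^{2}: subtract (-\tfrac{2}{9})·g_3 from -\tfrac{2}{9}r^{2} + 7p + \tfrac{5}{3}q - \tfrac{17}{9}r - \tfrac{74}{9} → 7p - \tfrac{7}{3}q - \tfrac{7}{3}r
  leading term p: subtract (7)·g_4 from 7p - \tfrac{7}{3}q - \tfrac{7}{3}r → 0
  normal form = 0.
Since the normal form is 0, h ∈ I.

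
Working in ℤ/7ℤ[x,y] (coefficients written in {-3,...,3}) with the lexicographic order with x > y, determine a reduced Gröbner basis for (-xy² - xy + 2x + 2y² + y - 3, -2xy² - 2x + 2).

f_1 = -xy² - xy + 2x + 2y² + y - 3, LT = xy².
f_2 = -2xy² - 2x + 2, LT = xy².

S(f_1,f_2): lcm = xy². S = xy - 3x - 2y² - y - 3.
  reduce S modulo (f_1, f_2):
  remainder xy - 3x - 2y² - y - 3 ≠ 0; add g_3 = xy - 3x - 2y² - y - 3 to the basis.

S(f_1,g_3): lcm = xy². S = -3xy - 2x + 2y³ - y² + 2y + 3.
  reduce S modulo (f_1, f_2, g_3):
  remainder 3x + 2y³ - y + 1 ≠ 0; add g_4 = 3x + 2y³ - y + 1 to the basis.

S(f_1,g_4): lcm = xy². S = xy - 2x - 3y⁵ - 2y³ - y + 3.
  reduce S modulo (f_1, f_2, g_3, g_4):
  remainder -3y⁵ + 2y³ + 2y² - 2y + 1 ≠ 0; add g_5 = -3y⁵ + 2y³ + 2y² - 2y + 1 to the basis.

S(g_3,g_4): lcm = xy. S = -3x - 3y⁴ + 3y² + y - 3.
  reduce S modulo (f_1, f_2, g_3, g_4, g_5):
  remainder -3y⁴ + 2y³ + 3y² - 2 ≠ 0; add g_6 = -3y⁴ + 2y³ + 3y² - 2 to the basis.

The other S-polynomials (S(f_2,g_3), S(f_2,g_4), S(f_1,g_5), S(f_2,g_5), S(g_3,g_5), S(g_4,g_5), S(f_1,g_6), S(f_2,g_6), S(g_3,g_6), S(g_4,g_6), S(g_5,g_6)) all reduce to 0 modulo the current basis, so we have a Gröbner basis.
Inter-reduce: drop elements whose leading term is divisible by another's, tail-reduce, and make monic.

G = {x + 3y³ + 2y - 2, y⁴ - 3y³ - y² + 3}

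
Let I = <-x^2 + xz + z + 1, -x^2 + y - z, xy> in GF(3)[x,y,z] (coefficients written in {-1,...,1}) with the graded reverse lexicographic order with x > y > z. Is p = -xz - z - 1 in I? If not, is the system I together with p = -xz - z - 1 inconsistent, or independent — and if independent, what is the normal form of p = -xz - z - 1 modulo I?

-xz - z - 1 is independent of I; its normal form modulo I is -y + z.

First compute the reduced Gröbner basis of I by Buchberger's algorithm.
f_1 = -x^2 + xz + z + 1, LT = x^2.
f_2 = -x^2 + y - z, LT = x^2.
f_3 = xy, LT = xy.

S(f_1,f_2): lcm = x^2. S = -xz + y + z - 1.
  reduce S modulo (f_1, f_2, f_3):
  remainder -xz + y + z - 1 ≠ 0; add h_4 = -xz + y + z - 1 to the basis.

S(f_1,f_3): lcm = x^2y. S = -xyz - yz - y.
  reduce S modulo (f_1, f_2, f_3, h_4):
  remainder -yz - y ≠ 0; add h_5 = -yz - y to the basis.

S(f_2,f_3): lcm = x^2y. S = -y^2 + yz.
  reduce S modulo (f_1, f_2, f_3, h_4, h_5):
  remainder -y^2 - y ≠ 0; add h_6 = -y^2 - y to the basis.

S(f_1,h_4): lcm = x^2z. S = -xz^2 + xy + xz - z^2 - x - z.
  reduce S modulo (f_1, f_2, f_3, h_4, h_5, h_6):
  remainder z^2 - x - y + z - 1 ≠ 0; add h_7 = z^2 - x - y + z - 1 to the basis.

The other S-polynomials (S(f_2,h_4), S(f_3,h_4), S(f_1,h_5), S(f_2,h_5), S(f_3,h_5), S(h_4,h_5), S(f_1,h_6), S(f_2,h_6), S(f_3,h_6), S(h_4,h_6), S(h_5,h_6), S(f_1,h_7), S(f_2,h_7), S(f_3,h_7), S(h_4,h_7), S(h_5,h_7), S(h_6,h_7)) all reduce to 0 modulo the current basis, so we have a Gröbner basis.
Inter-reduce: drop elements whose leading term is divisible by another's, tail-reduce, and make monic.
Reduced Gröbner basis: {x^2 - y + z, xy, y^2 + y, xz - y - z + 1, yz + y, z^2 - x - y + z - 1}.
Label its elements g_1 = x^2 - y + z, g_2 = xy, g_3 = y^2 + y, g_4 = xz - y - z + 1, g_5 = yz + y, g_6 = z^2 - x - y + z - 1.

Reduce p = -xz - z - 1 modulo G:
  leading term xz: subtract (-1)·g_4 from -xz - z - 1 → -y + z
  leading term y: no divisor's leading term divides it; move -y to the remainder.
  leading term z: no divisor's leading term divides it; move z to the remainder.
  normal form = -y + z.
The normal form is nonzero, so p ∉ I. Since p minus its normal form lies in I, I + (p) = I + (r) where r = -y + z; decide whether this ideal is the whole ring.
Run Buchberger on G together with r (pairs among the g_i already reduce to 0 since G is a Gröbner basis):
g_1 = x^2 - y + z, LT = x^2.
g_2 = xy, LT = xy.
g_3 = y^2 + y, LT = y^2.
g_4 = xz - y - z + 1, LT = xz.
g_5 = yz + y, LT = yz.
g_6 = z^2 - x - y + z - 1, LT = z^2.
r = -y + z, LT = y.

S(g_2,r): lcm = xy. S = xz.
  reduce S modulo (g_1, g_2, g_3, g_4, g_5, g_6, r):
  remainder -z - 1 ≠ 0; add m_8 = -z - 1 to the basis.

S(g_5,r): lcm = yz. S = z^2 + y.
  reduce S modulo (g_1, g_2, g_3, g_4, g_5, g_6, r, m_8):
  remainder x ≠ 0; add m_9 = x to the basis.

The other S-polynomials (S(g_1,g_2), S(g_1,g_3), S(g_1,g_4), S(g_1,g_5), S(g_1,g_6), S(g_1,r), S(g_2,g_3), S(g_2,g_4), S(g_2,g_5), S(g_2,g_6), S(g_3,g_4), S(g_3,g_5), S(g_3,g_6), S(g_3,r), S(g_4,g_5), S(g_4,g_6), S(g_4,r), S(g_5,g_6), S(g_6,r), S(g_1,m_8), S(g_2,m_8), S(g_3,m_8), S(g_4,m_8), S(g_5,m_8), S(g_6,m_8), S(r,m_8), S(g_1,m_9), S(g_2,m_9), S(g_3,m_9), S(g_4,m_9), S(g_5,m_9), S(g_6,m_9), S(r,m_9), S(m_8,m_9)) all reduce to 0 modulo the current basis, so we have a Gröbner basis.
Inter-reduce: drop elements whose leading term is divisible by another's, tail-reduce, and make monic.
Reduced Gröbner basis: {x, y + 1, z + 1}.
The reduced Gröbner basis of I + (p) is {x, y + 1, z + 1} ≠ {1}, a proper ideal, so the enlarged system stays consistent: p is independent of I, with normal form -y + z.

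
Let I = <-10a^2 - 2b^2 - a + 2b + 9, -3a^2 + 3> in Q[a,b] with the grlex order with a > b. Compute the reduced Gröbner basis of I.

G = {a^2 - 1, b^2 + 1/2a - b + 1/2}

The reduced Gröbner basis is the canonical form of the ideal for this ordering.

f_1 = -10a^2 - 2b^2 - a + 2b + 9, LT = a^2.
f_2 = -3a^2 + 3, LT = a^2.

S(f_1,f_2): lcm = a^2. S = 1/5b^2 + 1/10a - 1/5b + 1/10.
  leading term b^2: no divisor's leading term divides it; move 1/5b^2 to the remainder.
  leading term a: no divisor's leading term divides it; move 1/10a to the remainder.
  leading term b: no divisor's leading term divides it; move -1/5b to the remainder.
  leading term 1: no divisor's leading term divides it; move 1/10 to the remainder.
  remainder 1/5b^2 + 1/10a - 1/5b + 1/10 ≠ 0; add g_3 = 1/5b^2 + 1/10a - 1/5b + 1/10 to the basis.

The other S-polynomials (S(f_1,g_3), S(f_2,g_3)) all reduce to 0 modulo the current basis, so we have a Gröbner basis.
Inter-reduce: drop elements whose leading term is divisible by another's, tail-reduce, and make monic.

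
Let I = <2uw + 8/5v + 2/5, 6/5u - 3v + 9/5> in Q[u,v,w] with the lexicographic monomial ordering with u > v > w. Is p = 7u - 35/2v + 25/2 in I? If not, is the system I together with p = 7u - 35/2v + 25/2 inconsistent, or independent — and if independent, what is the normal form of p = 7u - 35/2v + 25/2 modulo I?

First compute the reduced Gröbner basis of I by Buchberger's algorithm.
f_1 = 2uw + 8/5v + 2/5, LT = uw.
f_2 = 6/5u - 3v + 9/5, LT = u.

S(f_1,f_2): lcm = uw. S = 5/2vw + 4/5v - 3/2w + 1/5.
  leading term vw: no divisor's leading term divides it; move 5/2vw to the remainder.
  leading term v: no divisor's leading term divides it; move 4/5v to the remainder.
  leading term w: no divisor's leading term divides it; move -3/2w to the remainder.
  leading term 1: no divisor's leading term divides it; move 1/5 to the remainder.
  remainder 5/2vw + 4/5v - 3/2w + 1/5 ≠ 0; add h_3 = 5/2vw + 4/5v - 3/2w + 1/5 to the basis.

S(f_1,h_3): lcm = uvw. S = -8/25uv + 3/5uw - 2/25u + 4/5v^2 + 1/5v.
  leading term uv: subtract (-4/15v)·f_2 from -8/25uv + 3/5uw - 2/25u + 4/5v^2 + 1/5v → 3/5uw - 2/25u + 17/25v
  leading term uw: subtract (3/10)·f_1 from 3/5uw - 2/25u + 17/25v → -2/25u + 1/5v - 3/25
  leading term u: subtract (-1/15)·f_2 from -2/25u + 1/5v - 3/25 → 0
  remainder 0.

S(f_2,h_3): leading monomials are coprime, so the S-polynomial reduces to 0 (Buchberger's first criterion).
Every S-polynomial of the final basis reduces to 0, so we have a Gröbner basis.
Inter-reduce: drop elements whose leading term is divisible by another's, tail-reduce, and make monic.
Reduced Gröbner basis: {u - 5/2v + 3/2, vw + 8/25v - 3/5w + 2/25}.
Label its elements g_1 = u - 5/2v + 3/2, g_2 = vw + 8/25v - 3/5w + 2/25.

Reduce p = 7u - 35/2v + 25/2 modulo G:
  leading term u: subtract (7)·g_1 from 7u - 35/2v + 25/2 → 2
  leading term 1: no divisor's leading term divides it; move 2 to the remainder.
  normal form = 2.
The normal form is nonzero, so p ∉ I. Since p minus its normal form lies in I, I + (p) = I + (r) where r = 2; decide whether this ideal is the whole ring.
Here r = 2 is a nonzero constant, hence a unit: 1 ∈ I + (p), the Gröbner basis of I + (p) is {1}, and the enlarged system has no common solution — adjoining p is inconsistent.

Adjoining 7u - 35/2v + 25/2 makes the ideal the whole ring: the system is inconsistent.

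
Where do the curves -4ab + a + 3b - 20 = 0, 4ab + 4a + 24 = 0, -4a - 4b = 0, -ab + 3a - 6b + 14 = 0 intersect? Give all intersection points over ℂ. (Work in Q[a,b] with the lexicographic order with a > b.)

{(-2, 2)}

Compute a lex Gröbner basis by Buchberger's algorithm.
f_1 = -4ab + a + 3b - 20, LT = ab.
f_2 = 4ab + 4a + 24, LT = ab.
f_3 = -4a - 4b, LT = a.
f_4 = -ab + 3a - 6b + 14, LT = ab.

S(f_1,f_2): lcm = ab. S = -5/4a - 3/4b - 1.
  leading term a: subtract (5/16)·f_3 from -5/4a - 3/4b - 1 → 1/2b - 1
  leading term b: no divisor's leading term divides it; move 1/2b to the remainder.
  leading term 1: no divisor's leading term divides it; move -1 to the remainder.
  remainder 1/2b - 1 ≠ 0; add h_5 = 1/2b - 1 to the basis.

The other S-polynomials (S(f_1,f_3), S(f_1,f_4), S(f_2,f_3), S(f_2,f_4), S(f_3,f_4), S(f_1,h_5), S(f_2,h_5), S(f_3,h_5), S(f_4,h_5)) all reduce to 0 modulo the current basis, so we have a Gröbner basis.
Inter-reduce: drop elements whose leading term is divisible by another's, tail-reduce, and make monic.
Reduced Gröbner basis: {a + 2, b - 2}.

A lex Gröbner basis eliminates variables successively. Here b - 2 depends only on b, with roots {2}; lifting each root through the earlier basis elements recovers the full solutions.
  b = 2: the earlier basis element becomes a + 2 = 0, giving a = -2 — point (-2, 2).
Check: every point annihilates each of the original generators.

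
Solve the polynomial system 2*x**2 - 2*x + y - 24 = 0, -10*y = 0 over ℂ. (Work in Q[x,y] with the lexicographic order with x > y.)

Compute a lex Gröbner basis by Buchberger's algorithm.
f_1 = 2*x**2 - 2*x + y - 24, LT = x**2.
f_2 = -10*y, LT = y.

The S-polynomials (S(f_1,f_2)) all reduce to 0 modulo the current basis, so we have a Gröbner basis.
Inter-reduce: drop elements whose leading term is divisible by another's, tail-reduce, and make monic.
Reduced Gröbner basis: {x**2 - x - 12, y}.

From the last basis element, y = 0, so y takes values in {0}. Each choice, substituted upward through the basis, yields the corresponding point(s) of the solution set.
  y = 0: the earlier basis element becomes x**2 - x - 12 = 0, giving x = -3, 4 — points (-3, 0), (4, 0).
Check: every point annihilates each of the original generators.

{(-3, 0), (4, 0)}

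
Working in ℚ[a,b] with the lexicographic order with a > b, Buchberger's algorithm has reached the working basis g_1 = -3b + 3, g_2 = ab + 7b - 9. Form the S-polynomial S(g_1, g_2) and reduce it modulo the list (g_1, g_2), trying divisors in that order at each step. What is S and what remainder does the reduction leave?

lcm(LM(g_1), LM(g_2)) = ab.
S = (lcm/LT(g_1))·g_1 − (lcm/LT(g_2))·g_2 = -a - 7b + 9.
Reduce S modulo (g_1, g_2) in that order:
  leading term a: no divisor's leading term divides it; move -a to the remainder.
  leading term b: subtract (7/3)·g_1 from -7b + 9 → 2
  leading term 1: no divisor's leading term divides it; move 2 to the remainder.
The remainder -a + 2 is nonzero, so it would be added as the next basis element.

S(g_1, g_2) = -a - 7b + 9; remainder on division = -a + 2.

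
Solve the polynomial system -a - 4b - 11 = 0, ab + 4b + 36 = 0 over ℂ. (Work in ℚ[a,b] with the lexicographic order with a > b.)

Compute a lex Gröbner basis by Buchberger's algorithm.
f_1 = -a - 4b - 11, LT = a.
f_2 = ab + 4b + 36, LT = ab.

S(f_1,f_2): lcm = ab. S = 4b² + 7b - 36.
  reduce S modulo (f_1, f_2):
  remainder 4b² + 7b - 36 ≠ 0; add h_3 = 4b² + 7b - 36 to the basis.

The other S-polynomials (S(f_1,h_3), S(f_2,h_3)) all reduce to 0 modulo the current basis, so we have a Gröbner basis.
Inter-reduce: drop elements whose leading term is divisible by another's, tail-reduce, and make monic.
Reduced Gröbner basis: {a + 4b + 11, b² + 7/4b - 9}.

Elimination: the polynomial b² + 7/4b - 9 lies in the elimination ideal for b, so b ∈ {-4, 9/4}. For each such b, the remaining basis elements (now univariate) give the rest of the solution.
  b = -4: the earlier basis element becomes a - 5 = 0, giving a = 5 — point (5, -4).
  b = 9/4: the earlier basis element becomes a + 20 = 0, giving a = -20 — point (-20, 9/4).

{(5, -4), (-20, 9/4)}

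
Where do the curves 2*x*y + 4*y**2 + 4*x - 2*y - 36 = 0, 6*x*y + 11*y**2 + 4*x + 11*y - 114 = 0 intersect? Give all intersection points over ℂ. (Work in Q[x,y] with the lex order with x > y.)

{(3, 2), (-129/4 + 3*sqrt(1153)/4, 29/2 - sqrt(1153)/2), (-129/4 - 3*sqrt(1153)/4, 29/2 + sqrt(1153)/2)}

Compute a lex Gröbner basis by Buchberger's algorithm.
f_1 = 2*x*y + 4*x + 4*y**2 - 2*y - 36, LT = x*y.
f_2 = 6*x*y + 4*x + 11*y**2 + 11*y - 114, LT = x*y.

S(f_1,f_2): lcm = x*y. S = 4/3*x + 1/6*y**2 - 17/6*y + 1.
  leading term x: no divisor's leading term divides it; move 4/3*x to the remainder.
  leading term y**2: no divisor's leading term divides it; move 1/6*y**2 to the remainder.
  leading term y: no divisor's leading term divides it; move -17/6*y to the remainder.
  leading term 1: no divisor's leading term divides it; move 1 to the remainder.
  remainder 4/3*x + 1/6*y**2 - 17/6*y + 1 ≠ 0; add h_3 = 4/3*x + 1/6*y**2 - 17/6*y + 1 to the basis.

S(f_1,h_3): lcm = x*y. S = 2*x - 1/8*y**3 + 33/8*y**2 - 7/4*y - 18.
  leading term x: subtract (3/2)·h_3 from 2*x - 1/8*y**3 + 33/8*y**2 - 7/4*y - 18 → -1/8*y**3 + 31/8*y**2 + 5/2*y - 39/2
  leading term y**3: no divisor's leading term divides it; move -1/8*y**3 to the remainder.
  leading term y**2: no divisor's leading term divides it; move 31/8*y**2 to the remainder.
  leading term y: no divisor's leading term divides it; move 5/2*y to the remainder.
  leading term 1: no divisor's leading term divides it; move -39/2 to the remainder.
  remainder -1/8*y**3 + 31/8*y**2 + 5/2*y - 39/2 ≠ 0; add h_4 = -1/8*y**3 + 31/8*y**2 + 5/2*y - 39/2 to the basis.

The other S-polynomials (S(f_2,h_3), S(f_1,h_4), S(f_2,h_4), S(h_3,h_4)) all reduce to 0 modulo the current basis, so we have a Gröbner basis.
Inter-reduce: drop elements whose leading term is divisible by another's, tail-reduce, and make monic.
Reduced Gröbner basis: {x + 1/8*y**2 - 17/8*y + 3/4, y**3 - 31*y**2 - 20*y + 156}.

The lex basis is triangular: the last element involves only y. Solving y**3 - 31*y**2 - 20*y + 156 = 0 gives y ∈ {2, 29/2 - sqrt(1153)/2, 29/2 + sqrt(1153)/2}; substituting each value into the earlier elements determines the remaining variables.
  y = 2: the earlier basis element becomes x - 3 = 0, giving x = 3 — point (3, 2).
  y = 29/2 - sqrt(1153)/2: the earlier basis element becomes x - 3*sqrt(1153)/4 + 129/4 = 0, giving x = -129/4 + 3*sqrt(1153)/4 — point (-129/4 + 3*sqrt(1153)/4, 29/2 - sqrt(1153)/2).
  y = 29/2 + sqrt(1153)/2: the earlier basis element becomes x + 3*sqrt(1153)/4 + 129/4 = 0, giving x = -129/4 - 3*sqrt(1153)/4 — point (-129/4 - 3*sqrt(1153)/4, 29/2 + sqrt(1153)/2).
A lex Gröbner basis triangularizes the system, enabling back-substitution.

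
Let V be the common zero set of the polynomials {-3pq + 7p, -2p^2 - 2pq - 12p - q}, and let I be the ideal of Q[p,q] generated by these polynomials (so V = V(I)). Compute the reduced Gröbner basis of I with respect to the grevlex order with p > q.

This is the nonlinear analogue of row-reducing a linear system.

f_1 = -3pq + 7p, LT = pq.
f_2 = -2p^2 - 2pq - 12p - q, LT = p^2.

S(f_1,f_2): lcm = p^2q. S = -pq^2 - 7/3p^2 - 6pq - 1/2q^2.
  leading term pq^2: subtract (1/3q)·f_1 from -pq^2 - 7/3p^2 - 6pq - 1/2q^2 → -7/3p^2 - 25/3pq - 1/2q^2
  leading term p^2: subtract (7/6)·f_2 from -7/3p^2 - 25/3pq - 1/2q^2 → -6pq - 1/2q^2 + 14p + 7/6q
  leading term pq: subtract (2)·f_1 from -6pq - 1/2q^2 + 14p + 7/6q → -1/2q^2 + 7/6q
  leading term q^2: no divisor's leading term divides it; move -1/2q^2 to the remainder.
  leading term q: no divisor's leading term divides it; move 7/6q to the remainder.
  remainder -1/2q^2 + 7/6q ≠ 0; add g_3 = -1/2q^2 + 7/6q to the basis.

The other S-polynomials (S(f_1,g_3), S(f_2,g_3)) all reduce to 0 modulo the current basis, so we have a Gröbner basis.

G = {p^2 + 25/3p + 1/2q, pq - 7/3p, q^2 - 7/3q}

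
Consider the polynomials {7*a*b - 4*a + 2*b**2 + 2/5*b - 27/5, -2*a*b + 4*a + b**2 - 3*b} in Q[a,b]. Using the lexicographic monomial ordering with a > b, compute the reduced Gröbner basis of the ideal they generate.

The reduced Gröbner basis is the canonical form of the ideal for this ordering.

f_1 = 7*a*b - 4*a + 2*b**2 + 2/5*b - 27/5, LT = a*b.
f_2 = -2*a*b + 4*a + b**2 - 3*b, LT = a*b.

S(f_1,f_2): lcm = a*b. S = 10/7*a + 11/14*b**2 - 101/70*b - 27/35.
  leading term a: no divisor's leading term divides it; move 10/7*a to the remainder.
  leading term b**2: no divisor's leading term divides it; move 11/14*b**2 to the remainder.
  leading term b: no divisor's leading term divides it; move -101/70*b to the remainder.
  leading term 1: no divisor's leading term divides it; move -27/35 to the remainder.
  remainder 10/7*a + 11/14*b**2 - 101/70*b - 27/35 ≠ 0; add g_3 = 10/7*a + 11/14*b**2 - 101/70*b - 27/35 to the basis.

S(f_1,g_3): lcm = a*b. S = -4/7*a - 11/20*b**3 + 907/700*b**2 + 209/350*b - 27/35.
  leading term a: subtract (-2/5)·g_3 from -4/7*a - 11/20*b**3 + 907/700*b**2 + 209/350*b - 27/35 → -11/20*b**3 + 161/100*b**2 + 1/50*b - 27/25
  leading term b**3: no divisor's leading term divides it; move -11/20*b**3 to the remainder.
  leading term b**2: no divisor's leading term divides it; move 161/100*b**2 to the remainder.
  leading term b: no divisor's leading term divides it; move 1/50*b to the remainder.
  leading term 1: no divisor's leading term divides it; move -27/25 to the remainder.
  remainder -11/20*b**3 + 161/100*b**2 + 1/50*b - 27/25 ≠ 0; add g_4 = -11/20*b**3 + 161/100*b**2 + 1/50*b - 27/25 to the basis.

S(f_2,g_3): lcm = a*b. S = -2*a - 11/20*b**3 + 51/100*b**2 + 51/25*b.
  leading term a: subtract (-7/5)·g_3 from -2*a - 11/20*b**3 + 51/100*b**2 + 51/25*b → -11/20*b**3 + 161/100*b**2 + 1/50*b - 27/25
  leading term b**3: subtract (1)·g_4 from -11/20*b**3 + 161/100*b**2 + 1/50*b - 27/25 → 0
  remainder 0.

S(f_1,g_4): lcm = a*b**3. S = 907/385*a*b**2 + 2/55*a*b - 108/55*a + 2/7*b**4 + 2/35*b**3 - 27/35*b**2.
  leading term a*b**2: subtract (907/2695*b)·f_1 from 907/385*a*b**2 + 2/55*a*b - 108/55*a + 2/7*b**4 + 2/35*b**3 - 27/35*b**2 → 3726/2695*a*b - 108/55*a + 2/7*b**4 - 332/539*b**3 - 12209/13475*b**2 + 24489/13475*b
  leading term a*b: subtract (3726/18865)·f_1 from 3726/2695*a*b - 108/55*a + 2/7*b**4 - 332/539*b**3 - 12209/13475*b**2 + 24489/13475*b → -4428/3773*a + 2/7*b**4 - 332/539*b**3 - 122723/94325*b**2 + 163971/94325*b + 100602/94325
  leading term a: subtract (-2214/2695)·g_3 from -4428/3773*a + 2/7*b**4 - 332/539*b**3 - 122723/94325*b**2 + 163971/94325*b + 100602/94325 → 2/7*b**4 - 332/539*b**3 - 1262/1925*b**2 + 7452/13475*b + 5832/13475
  leading term b**4: subtract (-40/77*b)·g_4 from 2/7*b**4 - 332/539*b**3 - 1262/1925*b**2 + 7452/13475*b + 5832/13475 → 54/245*b**3 - 1242/1925*b**2 - 108/13475*b + 5832/13475
  leading term b**3: subtract (-216/539)·g_4 from 54/245*b**3 - 1242/1925*b**2 - 108/13475*b + 5832/13475 → 0
  remainder 0.

S(f_2,g_4): lcm = a*b**3. S = 51/55*a*b**2 + 2/55*a*b - 108/55*a - 1/2*b**4 + 3/2*b**3.
  leading term a*b**2: subtract (51/385*b)·f_1 from 51/55*a*b**2 + 2/55*a*b - 108/55*a - 1/2*b**4 + 3/2*b**3 → 218/385*a*b - 108/55*a - 1/2*b**4 + 951/770*b**3 - 102/1925*b**2 + 1377/1925*b
  leading term a*b: subtract (218/2695)·f_1 from 218/385*a*b - 108/55*a - 1/2*b**4 + 951/770*b**3 - 102/1925*b**2 + 1377/1925*b → -884/539*a - 1/2*b**4 + 951/770*b**3 - 2894/13475*b**2 + 9203/13475*b + 5886/13475
  leading term a: subtract (-442/385)·g_3 from -884/539*a - 1/2*b**4 + 951/770*b**3 - 2894/13475*b**2 + 9203/13475*b + 5886/13475 → -1/2*b**4 + 951/770*b**3 + 189/275*b**2 - 1874/1925*b - 864/1925
  leading term b**4: subtract (10/11*b)·g_4 from -1/2*b**4 + 951/770*b**3 + 189/275*b**2 - 1874/1925*b - 864/1925 → -8/35*b**3 + 184/275*b**2 + 16/1925*b - 864/1925
  leading term b**3: subtract (32/77)·g_4 from -8/35*b**3 + 184/275*b**2 + 16/1925*b - 864/1925 → 0
  remainder 0.

S(g_3,g_4): leading monomials are coprime, so the S-polynomial reduces to 0 (Buchberger's first criterion).
Every S-polynomial of the final basis reduces to 0, so we have a Gröbner basis.
Inter-reduce: drop elements whose leading term is divisible by another's, tail-reduce, and make monic.

G = {a + 11/20*b**2 - 101/100*b - 27/50, b**3 - 161/55*b**2 - 2/55*b + 108/55}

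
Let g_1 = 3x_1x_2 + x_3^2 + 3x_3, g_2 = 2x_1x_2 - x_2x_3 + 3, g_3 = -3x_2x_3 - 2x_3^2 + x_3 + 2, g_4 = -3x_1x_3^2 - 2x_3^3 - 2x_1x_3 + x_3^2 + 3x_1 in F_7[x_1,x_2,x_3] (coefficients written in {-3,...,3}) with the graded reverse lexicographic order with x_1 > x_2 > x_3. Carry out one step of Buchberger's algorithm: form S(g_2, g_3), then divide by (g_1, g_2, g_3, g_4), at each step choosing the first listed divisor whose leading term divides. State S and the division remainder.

lcm(LM(g_2), LM(g_3)) = x_1x_2x_3.
S = (lcm/LT(g_2))·g_2 − (lcm/LT(g_3))·g_3 = -3x_1x_3^2 + 3x_2x_3^2 - 2x_1x_3 + 3x_1 - 2x_3.
Reduce S modulo (g_1, g_2, g_3, g_4) in that order:
  leading term x_1x_3^2: subtract (1)·g_4 from -3x_1x_3^2 + 3x_2x_3^2 - 2x_1x_3 + 3x_1 - 2x_3 → 3x_2x_3^2 + 2x_3^3 - x_3^2 - 2x_3
  leading term x_2x_3^2: subtract (-x_3)·g_3 from 3x_2x_3^2 + 2x_3^3 - x_3^2 - 2x_3 → 0
The remainder is 0, so this S-polynomial contributes no new basis element.

S(g_2, g_3) = -3x_1x_3^2 + 3x_2x_3^2 - 2x_1x_3 + 3x_1 - 2x_3; remainder on division = 0.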